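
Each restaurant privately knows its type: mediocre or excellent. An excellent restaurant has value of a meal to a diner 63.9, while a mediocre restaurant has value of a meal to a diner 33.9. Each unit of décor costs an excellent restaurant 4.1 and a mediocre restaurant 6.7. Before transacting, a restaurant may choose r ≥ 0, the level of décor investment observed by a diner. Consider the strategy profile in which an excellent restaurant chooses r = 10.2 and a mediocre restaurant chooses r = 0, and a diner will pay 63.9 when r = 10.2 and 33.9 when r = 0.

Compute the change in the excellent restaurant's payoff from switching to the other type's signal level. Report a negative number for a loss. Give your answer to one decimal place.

Playing r = 10.2 the excellent restaurant receives 63.9 − 4.1 × 10.2 = 22.08.
Deviating to r = 0 yields 33.9 instead.
Gain from deviating: 33.9 − 22.08 = 11.82, i.e. 11.8 to one decimal place.
The gain is positive, so the excellent type's incentive-compatibility constraint is violated — this profile is not a separating equilibrium.

11.8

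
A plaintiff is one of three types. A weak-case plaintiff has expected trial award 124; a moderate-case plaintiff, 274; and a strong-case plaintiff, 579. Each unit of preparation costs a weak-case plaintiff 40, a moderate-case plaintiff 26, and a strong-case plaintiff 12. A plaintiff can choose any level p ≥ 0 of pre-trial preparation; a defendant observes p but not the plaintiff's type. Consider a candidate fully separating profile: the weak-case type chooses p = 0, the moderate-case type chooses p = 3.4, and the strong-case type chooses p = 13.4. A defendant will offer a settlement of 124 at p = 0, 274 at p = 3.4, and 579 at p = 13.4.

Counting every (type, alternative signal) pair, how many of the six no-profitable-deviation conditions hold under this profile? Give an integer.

4

Moderate-case (own payoff 274 − 26×3.4 = 185.6): to p=0 gives 124 → no gain ✓; to p=13.4 gives 579 − 26×13.4 = 230.6 → profitable ✗.
Strong-case (own payoff 579 − 12×13.4 = 418.2): to p=0 gives 124 → no gain ✓; to p=3.4 gives 274 − 12×3.4 = 233.2 → no gain ✓.
Weak-case (own payoff 124): to p=3.4 gives 274 − 40×3.4 = 138 → profitable ✗; to p=13.4 gives 579 − 40×13.4 = 43 → no gain ✓.
4 of the 6 constraints hold; not an equilibrium.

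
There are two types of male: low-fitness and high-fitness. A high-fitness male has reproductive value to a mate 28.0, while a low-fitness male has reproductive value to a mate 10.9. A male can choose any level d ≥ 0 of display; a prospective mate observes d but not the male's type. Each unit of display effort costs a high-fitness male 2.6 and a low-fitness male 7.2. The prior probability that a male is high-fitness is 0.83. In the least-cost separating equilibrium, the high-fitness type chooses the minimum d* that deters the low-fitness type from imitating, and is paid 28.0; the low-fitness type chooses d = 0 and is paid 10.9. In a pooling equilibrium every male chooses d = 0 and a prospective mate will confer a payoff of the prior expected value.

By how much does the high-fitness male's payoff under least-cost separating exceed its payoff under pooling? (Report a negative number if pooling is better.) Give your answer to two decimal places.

-3.27

Least-cost separating signal: d* solves 10.9 = 28.0 − 7.2·d*, so d* = (28.0 − 10.9)/7.2 = 2.375.
High-fitness type's separating payoff: 28.0 − 2.6 × d* = 28.0 − 2.6 × (28.0 − 10.9)/7.2 = 28.0 − 44.46/7.2 = 21.825.
Pooling payoff: 0.83 × 28.0 + 0.17 × 10.9 = 25.093.
Difference: 21.825 − 25.093 = -3.268, i.e. -3.27 to two decimal places.
The high-fitness type would prefer the pooling outcome.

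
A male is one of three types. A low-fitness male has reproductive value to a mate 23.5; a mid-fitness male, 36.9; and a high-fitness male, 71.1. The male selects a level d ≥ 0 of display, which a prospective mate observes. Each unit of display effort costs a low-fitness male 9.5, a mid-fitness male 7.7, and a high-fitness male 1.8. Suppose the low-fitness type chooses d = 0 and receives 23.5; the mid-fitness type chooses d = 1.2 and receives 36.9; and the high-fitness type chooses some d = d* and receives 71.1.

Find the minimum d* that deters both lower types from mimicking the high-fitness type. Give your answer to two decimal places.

Mid-fitness type (on-path payoff 36.9 − 7.7×1.2 = 27.66) won't mimic when 27.66 ≥ 71.1 − 7.7·d*, i.e. d* ≥ 5.64.
Low-fitness type (on-path payoff 23.5) won't mimic when 23.5 ≥ 71.1 − 9.5·d*, i.e. d* ≥ 5.01.
Both must hold, so d* = max(5.01, 5.64) = 5.64. The mid-fitness type's constraint binds.

5.64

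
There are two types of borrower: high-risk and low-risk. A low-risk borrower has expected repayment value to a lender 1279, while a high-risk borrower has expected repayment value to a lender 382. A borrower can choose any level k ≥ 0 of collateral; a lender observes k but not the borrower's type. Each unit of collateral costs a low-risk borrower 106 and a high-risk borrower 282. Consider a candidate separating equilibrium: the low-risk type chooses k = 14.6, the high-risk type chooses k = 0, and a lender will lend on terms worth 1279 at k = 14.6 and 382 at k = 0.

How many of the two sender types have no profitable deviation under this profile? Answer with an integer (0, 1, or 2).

Low-risk type: signal → 1279 − 106 × 14.6 = -268.6; deviate to 0 → 382. IC fails (-268.6 < 382).
High-risk type: stay at 0 → 382; mimic → 1279 − 282 × 14.6 = -2838.2. IC holds (382 ≥ -2838.2).
1 of 2 constraints hold, so this profile is not an equilibrium.

1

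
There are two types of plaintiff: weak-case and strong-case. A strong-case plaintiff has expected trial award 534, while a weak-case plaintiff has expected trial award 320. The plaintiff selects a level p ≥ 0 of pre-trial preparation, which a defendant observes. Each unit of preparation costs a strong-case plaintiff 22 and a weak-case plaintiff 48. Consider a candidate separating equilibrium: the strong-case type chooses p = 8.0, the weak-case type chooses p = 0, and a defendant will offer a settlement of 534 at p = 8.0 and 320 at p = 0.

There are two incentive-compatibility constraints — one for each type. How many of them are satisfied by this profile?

Strong-case type: signal → 534 − 22 × 8.0 = 358; deviate to 0 → 320. IC holds (358 ≥ 320).
Weak-case type: stay at 0 → 320; mimic → 534 − 48 × 8.0 = 150. IC holds (320 ≥ 150).
2 of 2 constraints hold, so this is a separating equilibrium.

2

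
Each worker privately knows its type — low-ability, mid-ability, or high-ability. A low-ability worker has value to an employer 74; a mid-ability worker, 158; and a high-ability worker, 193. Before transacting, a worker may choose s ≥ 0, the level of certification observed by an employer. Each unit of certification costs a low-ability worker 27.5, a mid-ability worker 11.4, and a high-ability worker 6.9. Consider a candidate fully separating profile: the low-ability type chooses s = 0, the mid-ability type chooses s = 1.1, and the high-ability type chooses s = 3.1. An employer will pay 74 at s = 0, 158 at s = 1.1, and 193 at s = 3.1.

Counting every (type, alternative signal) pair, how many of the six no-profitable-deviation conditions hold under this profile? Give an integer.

3

Low-ability (own payoff 74): to s=1.1 gives 158 − 27.5×1.1 = 127.75 → profitable ✗; to s=3.1 gives 193 − 27.5×3.1 = 107.75 → profitable ✗.
Mid-ability (own payoff 158 − 11.4×1.1 = 145.46): to s=0 gives 74 → no gain ✓; to s=3.1 gives 193 − 11.4×3.1 = 157.66 → profitable ✗.
High-ability (own payoff 193 − 6.9×3.1 = 171.61): to s=0 gives 74 → no gain ✓; to s=1.1 gives 158 − 6.9×1.1 = 150.41 → no gain ✓.
3 of the 6 constraints hold; not an equilibrium.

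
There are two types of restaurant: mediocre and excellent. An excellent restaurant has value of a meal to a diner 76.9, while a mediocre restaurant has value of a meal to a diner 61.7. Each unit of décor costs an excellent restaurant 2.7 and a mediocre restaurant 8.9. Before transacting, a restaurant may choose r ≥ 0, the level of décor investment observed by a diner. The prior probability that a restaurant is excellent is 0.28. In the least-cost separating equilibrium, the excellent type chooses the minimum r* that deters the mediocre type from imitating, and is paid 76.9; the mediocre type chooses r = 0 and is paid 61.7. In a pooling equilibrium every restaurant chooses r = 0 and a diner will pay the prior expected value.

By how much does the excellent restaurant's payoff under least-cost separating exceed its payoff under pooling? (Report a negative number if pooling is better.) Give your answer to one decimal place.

6.3

Least-cost separating signal: r* solves 61.7 = 76.9 − 8.9·r*, so r* = (76.9 − 61.7)/8.9 ≈ 1.7079.
Excellent type's separating payoff: 76.9 − 2.7 × r* = 76.9 − 2.7 × (76.9 − 61.7)/8.9 = 76.9 − 41.04/8.9 ≈ 72.289.
Pooling payoff: 0.28 × 76.9 + 0.72 × 61.7 = 65.956.
Difference: 72.289 − 65.956 = 6.333, i.e. 6.3 to one decimal place.
The excellent type prefers to separate.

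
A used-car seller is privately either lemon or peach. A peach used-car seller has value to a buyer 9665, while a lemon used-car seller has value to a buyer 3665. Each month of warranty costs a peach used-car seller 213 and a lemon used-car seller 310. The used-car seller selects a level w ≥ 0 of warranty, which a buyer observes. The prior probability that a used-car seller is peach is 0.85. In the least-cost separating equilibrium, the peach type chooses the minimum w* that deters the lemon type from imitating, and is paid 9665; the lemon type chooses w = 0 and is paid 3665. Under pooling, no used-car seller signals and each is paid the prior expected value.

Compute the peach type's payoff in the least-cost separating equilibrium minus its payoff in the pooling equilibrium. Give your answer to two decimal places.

Least-cost separating signal: w* solves 3665 = 9665 − 310·w*, so w* = (9665 − 3665)/310 ≈ 19.3548.
Peach type's separating payoff: 9665 − 213 × w* = 9665 − 213 × (9665 − 3665)/310 = 9665 − 1278000/310 ≈ 5542.4194.
Pooling payoff: 0.85 × 9665 + 0.15 × 3665 = 8765.
Difference: 5542.4194 − 8765 = -3222.5806, i.e. -3222.58 to two decimal places.
The peach type would prefer the pooling outcome.

-3222.58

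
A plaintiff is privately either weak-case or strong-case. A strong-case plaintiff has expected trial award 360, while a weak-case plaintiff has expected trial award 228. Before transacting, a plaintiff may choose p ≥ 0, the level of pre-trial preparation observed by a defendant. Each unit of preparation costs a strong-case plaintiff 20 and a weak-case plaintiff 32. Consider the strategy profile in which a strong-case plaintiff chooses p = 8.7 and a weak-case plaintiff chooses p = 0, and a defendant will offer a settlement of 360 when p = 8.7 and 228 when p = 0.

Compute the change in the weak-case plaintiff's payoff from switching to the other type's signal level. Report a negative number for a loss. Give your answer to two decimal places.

Playing p = 0 the weak-case plaintiff receives 228.
Deviating to p = 8.7 brings payment 360 at cost 32 × 8.7 = 278.4, netting 81.6.
Gain from deviating: 81.6 − 228 = -146.40.
The gain is negative, so the weak-case type's incentive-compatibility constraint is satisfied.

-146.40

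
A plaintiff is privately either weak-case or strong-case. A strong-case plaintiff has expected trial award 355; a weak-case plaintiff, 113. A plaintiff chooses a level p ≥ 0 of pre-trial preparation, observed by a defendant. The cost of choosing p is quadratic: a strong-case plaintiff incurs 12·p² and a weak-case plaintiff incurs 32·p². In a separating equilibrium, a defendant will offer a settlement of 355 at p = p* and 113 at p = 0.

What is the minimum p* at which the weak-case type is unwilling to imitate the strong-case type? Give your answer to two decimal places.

2.75

The weak-case type at p = 0 receives 113; imitating at p* yields 355 − 32·p*².
Indifference: 113 = 355 − 32·p*², so p*² = (355 − 113) / 32 = 7.5625.
p* = √7.5625 ≈ 2.75.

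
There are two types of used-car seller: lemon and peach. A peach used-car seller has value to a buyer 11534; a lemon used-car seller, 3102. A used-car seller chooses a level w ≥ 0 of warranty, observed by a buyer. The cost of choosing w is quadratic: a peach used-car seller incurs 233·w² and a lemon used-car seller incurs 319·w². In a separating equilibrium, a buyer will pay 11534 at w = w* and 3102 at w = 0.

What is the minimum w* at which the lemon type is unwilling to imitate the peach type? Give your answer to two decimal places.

The lemon type at w = 0 receives 3102; imitating at w* yields 11534 − 319·w*².
Indifference: 3102 = 11534 − 319·w*², so w*² = (11534 − 3102) / 319 ≈ 26.4326.
w* = √26.4326 ≈ 5.14.

5.14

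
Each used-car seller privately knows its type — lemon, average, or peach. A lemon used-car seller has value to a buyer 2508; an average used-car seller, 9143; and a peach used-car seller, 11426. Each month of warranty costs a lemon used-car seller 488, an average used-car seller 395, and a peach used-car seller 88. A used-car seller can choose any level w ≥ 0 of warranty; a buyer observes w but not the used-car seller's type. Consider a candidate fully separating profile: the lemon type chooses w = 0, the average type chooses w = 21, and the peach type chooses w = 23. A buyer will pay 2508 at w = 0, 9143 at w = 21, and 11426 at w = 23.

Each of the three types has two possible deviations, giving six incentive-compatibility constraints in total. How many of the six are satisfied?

Average (own payoff 9143 − 395×21 = 848): to w=0 gives 2508 → profitable ✗; to w=23 gives 11426 − 395×23 = 2341 → profitable ✗.
Peach (own payoff 11426 − 88×23 = 9402): to w=0 gives 2508 → no gain ✓; to w=21 gives 9143 − 88×21 = 7295 → no gain ✓.
Lemon (own payoff 2508): to w=21 gives 9143 − 488×21 = -1105 → no gain ✓; to w=23 gives 11426 − 488×23 = 202 → no gain ✓.
4 of the 6 constraints hold; not an equilibrium.

4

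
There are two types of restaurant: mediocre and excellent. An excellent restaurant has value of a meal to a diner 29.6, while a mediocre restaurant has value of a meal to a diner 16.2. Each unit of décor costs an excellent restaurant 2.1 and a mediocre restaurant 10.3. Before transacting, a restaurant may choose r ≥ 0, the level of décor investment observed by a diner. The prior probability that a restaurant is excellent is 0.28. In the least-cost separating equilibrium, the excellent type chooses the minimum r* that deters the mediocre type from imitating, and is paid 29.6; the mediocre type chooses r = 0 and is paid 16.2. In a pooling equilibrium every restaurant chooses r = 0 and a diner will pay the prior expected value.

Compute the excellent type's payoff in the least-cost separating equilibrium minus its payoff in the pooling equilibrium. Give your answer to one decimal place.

Least-cost separating signal: r* solves 16.2 = 29.6 − 10.3·r*, so r* = (29.6 − 16.2)/10.3 ≈ 1.3010.
Excellent type's separating payoff: 29.6 − 2.1 × r* = 29.6 − 2.1 × (29.6 − 16.2)/10.3 = 29.6 − 28.14/10.3 ≈ 26.868.
Pooling payoff: 0.28 × 29.6 + 0.72 × 16.2 = 19.952.
Difference: 26.868 − 19.952 = 6.916, i.e. 6.9 to one decimal place.
The excellent type prefers to separate.

6.9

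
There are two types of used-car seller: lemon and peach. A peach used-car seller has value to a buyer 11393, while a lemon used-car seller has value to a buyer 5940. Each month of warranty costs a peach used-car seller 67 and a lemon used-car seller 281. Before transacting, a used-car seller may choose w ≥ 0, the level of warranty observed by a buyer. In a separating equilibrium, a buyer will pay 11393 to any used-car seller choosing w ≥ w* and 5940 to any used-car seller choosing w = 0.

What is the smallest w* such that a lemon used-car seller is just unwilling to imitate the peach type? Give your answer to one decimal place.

A lemon used-car seller choosing w = 0 receives 5940.
Imitating at w* instead would pay 11393 at cost 281·w*, netting 11393 − 281·w*.
Indifference: 5940 = 11393 − 281·w*, so w* = (11393 − 5940) / 281 ≈ 19.4.
This is the lemon type's binding incentive-compatibility constraint; any w ≥ 19.4 sustains separation on that side.

19.4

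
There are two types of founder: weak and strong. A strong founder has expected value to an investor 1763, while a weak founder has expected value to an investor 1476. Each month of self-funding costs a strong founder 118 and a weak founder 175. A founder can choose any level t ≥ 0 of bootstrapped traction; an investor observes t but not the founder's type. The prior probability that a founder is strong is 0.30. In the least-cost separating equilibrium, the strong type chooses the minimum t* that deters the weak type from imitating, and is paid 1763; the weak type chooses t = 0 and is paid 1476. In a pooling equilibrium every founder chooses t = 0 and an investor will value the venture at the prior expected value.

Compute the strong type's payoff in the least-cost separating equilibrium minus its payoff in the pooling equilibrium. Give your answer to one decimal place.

7.4

Least-cost separating signal: t* solves 1476 = 1763 − 175·t*, so t* = (1763 − 1476)/175 = 1.64.
Strong type's separating payoff: 1763 − 118 × t* = 1763 − 118 × (1763 − 1476)/175 = 1763 − 33866/175 = 1569.48.
Pooling payoff: 0.30 × 1763 + 0.70 × 1476 = 1562.1.
Difference: 1569.48 − 1562.1 = 7.38, i.e. 7.4 to one decimal place.
The strong type prefers to separate.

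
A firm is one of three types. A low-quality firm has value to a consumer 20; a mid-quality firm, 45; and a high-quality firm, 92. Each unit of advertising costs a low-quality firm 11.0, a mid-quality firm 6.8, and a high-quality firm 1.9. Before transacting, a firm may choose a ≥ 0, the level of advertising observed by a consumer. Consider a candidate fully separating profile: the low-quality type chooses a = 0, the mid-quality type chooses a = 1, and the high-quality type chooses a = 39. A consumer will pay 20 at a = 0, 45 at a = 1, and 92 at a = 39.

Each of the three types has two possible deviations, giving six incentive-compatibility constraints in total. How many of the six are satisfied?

Low-quality (own payoff 20): to a=1 gives 45 − 11.0×1 = 34 → profitable ✗; to a=39 gives 92 − 11.0×39 = -337 → no gain ✓.
Mid-quality (own payoff 45 − 6.8×1 = 38.2): to a=0 gives 20 → no gain ✓; to a=39 gives 92 − 6.8×39 = -173.2 → no gain ✓.
High-quality (own payoff 92 − 1.9×39 = 17.9): to a=0 gives 20 → profitable ✗; to a=1 gives 45 − 1.9×1 = 43.1 → profitable ✗.
3 of the 6 constraints hold; not an equilibrium.

3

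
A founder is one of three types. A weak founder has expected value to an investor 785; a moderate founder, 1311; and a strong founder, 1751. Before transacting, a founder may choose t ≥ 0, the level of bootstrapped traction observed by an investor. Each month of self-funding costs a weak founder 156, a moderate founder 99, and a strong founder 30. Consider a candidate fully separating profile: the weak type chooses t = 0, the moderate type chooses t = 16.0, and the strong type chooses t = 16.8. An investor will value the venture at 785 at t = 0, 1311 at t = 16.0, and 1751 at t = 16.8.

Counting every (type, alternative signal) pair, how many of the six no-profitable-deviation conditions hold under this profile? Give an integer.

4

Weak (own payoff 785): to t=16.0 gives 1311 − 156×16.0 = -1185 → no gain ✓; to t=16.8 gives 1751 − 156×16.8 = -869.8 → no gain ✓.
Strong (own payoff 1751 − 30×16.8 = 1247): to t=0 gives 785 → no gain ✓; to t=16.0 gives 1311 − 30×16.0 = 831 → no gain ✓.
Moderate (own payoff 1311 − 99×16.0 = -273): to t=0 gives 785 → profitable ✗; to t=16.8 gives 1751 − 99×16.8 = 87.8 → profitable ✗.
4 of the 6 constraints hold; not an equilibrium.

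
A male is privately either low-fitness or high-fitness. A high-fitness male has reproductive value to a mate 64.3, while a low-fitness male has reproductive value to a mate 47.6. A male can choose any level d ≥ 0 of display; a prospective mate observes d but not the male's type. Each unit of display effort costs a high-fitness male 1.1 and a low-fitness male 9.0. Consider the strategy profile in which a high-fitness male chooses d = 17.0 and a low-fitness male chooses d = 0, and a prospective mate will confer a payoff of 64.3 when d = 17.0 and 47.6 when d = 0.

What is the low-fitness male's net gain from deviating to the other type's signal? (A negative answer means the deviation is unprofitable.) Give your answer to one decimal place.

Playing d = 0 the low-fitness male receives 47.6.
Deviating to d = 17.0 brings payment 64.3 at cost 9.0 × 17.0 = 153, netting -88.7.
Gain from deviating: -88.7 − 47.6 = -136.3.
The gain is negative, so the low-fitness type's incentive-compatibility constraint is satisfied.

-136.3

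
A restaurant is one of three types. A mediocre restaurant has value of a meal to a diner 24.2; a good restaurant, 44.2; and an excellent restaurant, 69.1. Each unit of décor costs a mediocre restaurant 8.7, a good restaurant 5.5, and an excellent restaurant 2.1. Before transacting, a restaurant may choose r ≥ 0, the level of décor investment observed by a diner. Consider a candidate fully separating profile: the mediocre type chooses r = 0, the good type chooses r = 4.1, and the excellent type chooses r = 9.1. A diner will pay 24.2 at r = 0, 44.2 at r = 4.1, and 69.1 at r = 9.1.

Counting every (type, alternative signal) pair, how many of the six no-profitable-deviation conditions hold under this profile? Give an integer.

5

Mediocre (own payoff 24.2): to r=4.1 gives 44.2 − 8.7×4.1 = 8.53 → no gain ✓; to r=9.1 gives 69.1 − 8.7×9.1 = -10.07 → no gain ✓.
Excellent (own payoff 69.1 − 2.1×9.1 = 49.99): to r=0 gives 24.2 → no gain ✓; to r=4.1 gives 44.2 − 2.1×4.1 = 35.59 → no gain ✓.
Good (own payoff 44.2 − 5.5×4.1 = 21.65): to r=0 gives 24.2 → profitable ✗; to r=9.1 gives 69.1 − 5.5×9.1 = 19.05 → no gain ✓.
5 of the 6 constraints hold; not an equilibrium.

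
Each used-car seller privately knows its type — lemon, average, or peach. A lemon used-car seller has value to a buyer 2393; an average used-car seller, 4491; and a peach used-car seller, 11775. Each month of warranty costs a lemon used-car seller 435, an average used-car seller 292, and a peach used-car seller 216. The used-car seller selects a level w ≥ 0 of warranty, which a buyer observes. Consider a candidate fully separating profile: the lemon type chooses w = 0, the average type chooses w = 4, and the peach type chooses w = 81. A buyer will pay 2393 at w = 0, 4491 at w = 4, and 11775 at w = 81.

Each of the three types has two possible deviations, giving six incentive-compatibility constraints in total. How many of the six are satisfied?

Lemon (own payoff 2393): to w=4 gives 4491 − 435×4 = 2751 → profitable ✗; to w=81 gives 11775 − 435×81 = -23460 → no gain ✓.
Peach (own payoff 11775 − 216×81 = -5721): to w=0 gives 2393 → profitable ✗; to w=4 gives 4491 − 216×4 = 3627 → profitable ✗.
Average (own payoff 4491 − 292×4 = 3323): to w=0 gives 2393 → no gain ✓; to w=81 gives 11775 − 292×81 = -11877 → no gain ✓.
3 of the 6 constraints hold; not an equilibrium.

3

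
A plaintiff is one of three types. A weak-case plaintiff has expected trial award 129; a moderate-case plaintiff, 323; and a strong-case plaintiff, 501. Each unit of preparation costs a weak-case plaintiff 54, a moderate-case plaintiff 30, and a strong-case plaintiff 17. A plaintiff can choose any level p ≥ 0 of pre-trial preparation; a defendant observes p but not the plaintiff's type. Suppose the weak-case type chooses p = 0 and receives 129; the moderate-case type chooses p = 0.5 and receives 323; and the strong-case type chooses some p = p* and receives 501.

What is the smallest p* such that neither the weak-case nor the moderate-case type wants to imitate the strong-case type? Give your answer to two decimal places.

Moderate-case type (on-path payoff 323 − 30×0.5 = 308) won't mimic when 308 ≥ 501 − 30·p*, i.e. p* ≥ 6.43.
Weak-case type (on-path payoff 129) won't mimic when 129 ≥ 501 − 54·p*, i.e. p* ≥ 6.89.
Both must hold, so p* = max(6.89, 6.43) = 6.89. The weak-case type's constraint binds.

6.89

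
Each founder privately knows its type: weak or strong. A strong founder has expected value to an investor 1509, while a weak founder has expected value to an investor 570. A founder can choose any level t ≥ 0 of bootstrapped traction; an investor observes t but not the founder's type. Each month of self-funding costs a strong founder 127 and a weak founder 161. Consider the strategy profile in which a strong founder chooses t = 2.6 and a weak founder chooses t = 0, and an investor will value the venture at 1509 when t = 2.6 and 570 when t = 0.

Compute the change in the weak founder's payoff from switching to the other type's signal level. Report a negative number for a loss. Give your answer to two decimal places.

520.40

Playing t = 0 the weak founder receives 570.
Deviating to t = 2.6 brings payment 1509 at cost 161 × 2.6 = 418.6, netting 1090.4.
Gain from deviating: 1090.4 − 570 = 520.40.
The gain is positive, so the weak type's incentive-compatibility constraint is violated — this profile is not a separating equilibrium.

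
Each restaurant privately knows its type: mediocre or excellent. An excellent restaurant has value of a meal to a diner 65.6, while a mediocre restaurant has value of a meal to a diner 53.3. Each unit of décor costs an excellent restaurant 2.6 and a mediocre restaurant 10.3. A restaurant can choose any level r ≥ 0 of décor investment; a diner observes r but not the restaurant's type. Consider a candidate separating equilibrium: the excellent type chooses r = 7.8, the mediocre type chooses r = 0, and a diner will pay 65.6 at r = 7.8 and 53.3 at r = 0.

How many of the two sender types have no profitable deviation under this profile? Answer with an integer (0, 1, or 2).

Mediocre type: stay at 0 → 53.3; mimic → 65.6 − 10.3 × 7.8 = -14.74. IC holds (53.3 ≥ -14.74).
Excellent type: signal → 65.6 − 2.6 × 7.8 = 45.32; deviate to 0 → 53.3. IC fails (45.32 < 53.3).
1 of 2 constraints hold, so this profile is not an equilibrium.

1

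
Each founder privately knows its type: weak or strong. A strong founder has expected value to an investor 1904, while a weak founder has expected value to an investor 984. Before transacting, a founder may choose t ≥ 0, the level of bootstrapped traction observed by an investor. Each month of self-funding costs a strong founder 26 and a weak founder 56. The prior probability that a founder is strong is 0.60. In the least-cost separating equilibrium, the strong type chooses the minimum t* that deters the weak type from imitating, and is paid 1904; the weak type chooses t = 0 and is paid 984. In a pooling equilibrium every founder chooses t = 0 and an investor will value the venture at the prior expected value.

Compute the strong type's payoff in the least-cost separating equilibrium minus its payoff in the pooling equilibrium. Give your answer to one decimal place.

-59.1

Least-cost separating signal: t* solves 984 = 1904 − 56·t*, so t* = (1904 − 984)/56 ≈ 16.4286.
Strong type's separating payoff: 1904 − 26 × t* = 1904 − 26 × (1904 − 984)/56 = 1904 − 23920/56 ≈ 1476.857.
Pooling payoff: 0.60 × 1904 + 0.40 × 984 = 1536.
Difference: 1476.857 − 1536 = -59.143, i.e. -59.1 to one decimal place.
The strong type would prefer the pooling outcome.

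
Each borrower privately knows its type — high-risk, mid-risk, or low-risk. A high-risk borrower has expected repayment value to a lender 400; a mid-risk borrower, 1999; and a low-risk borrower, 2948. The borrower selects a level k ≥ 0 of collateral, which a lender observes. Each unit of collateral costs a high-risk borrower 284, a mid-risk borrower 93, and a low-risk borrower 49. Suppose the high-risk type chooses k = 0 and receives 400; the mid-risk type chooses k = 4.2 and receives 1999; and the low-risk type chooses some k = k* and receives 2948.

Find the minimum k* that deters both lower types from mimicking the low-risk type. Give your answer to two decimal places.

14.40

High-risk type (on-path payoff 400) won't mimic when 400 ≥ 2948 − 284·k*, i.e. k* ≥ 8.97.
Mid-risk type (on-path payoff 1999 − 93×4.2 = 1608.4) won't mimic when 1608.4 ≥ 2948 − 93·k*, i.e. k* ≥ 14.40.
Both must hold, so k* = max(8.97, 14.40) = 14.40. The mid-risk type's constraint binds.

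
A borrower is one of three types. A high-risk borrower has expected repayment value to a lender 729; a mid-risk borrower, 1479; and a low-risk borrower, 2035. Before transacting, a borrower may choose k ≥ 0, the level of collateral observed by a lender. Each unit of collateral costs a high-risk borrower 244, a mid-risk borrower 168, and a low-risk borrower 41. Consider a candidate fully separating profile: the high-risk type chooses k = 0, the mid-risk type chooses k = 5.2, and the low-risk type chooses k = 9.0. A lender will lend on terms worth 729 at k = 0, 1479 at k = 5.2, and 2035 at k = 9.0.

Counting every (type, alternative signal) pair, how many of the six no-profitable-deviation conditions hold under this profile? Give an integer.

5

Mid-risk (own payoff 1479 − 168×5.2 = 605.4): to k=0 gives 729 → profitable ✗; to k=9.0 gives 2035 − 168×9.0 = 523 → no gain ✓.
Low-risk (own payoff 2035 − 41×9.0 = 1666): to k=0 gives 729 → no gain ✓; to k=5.2 gives 1479 − 41×5.2 = 1265.8 → no gain ✓.
High-risk (own payoff 729): to k=5.2 gives 1479 − 244×5.2 = 210.2 → no gain ✓; to k=9.0 gives 2035 − 244×9.0 = -161 → no gain ✓.
5 of the 6 constraints hold; not an equilibrium.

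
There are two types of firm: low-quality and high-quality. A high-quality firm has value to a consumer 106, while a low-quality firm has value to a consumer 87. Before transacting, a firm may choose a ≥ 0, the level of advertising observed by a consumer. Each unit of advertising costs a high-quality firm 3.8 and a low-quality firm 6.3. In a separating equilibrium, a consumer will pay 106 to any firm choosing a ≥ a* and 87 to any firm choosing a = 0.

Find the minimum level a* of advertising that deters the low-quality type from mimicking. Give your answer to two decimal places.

3.02

A low-quality firm choosing a = 0 receives 87.
Imitating at a* instead would pay 106 at cost 6.3·a*, netting 106 − 6.3·a*.
Indifference: 87 = 106 − 6.3·a*, so a* = (106 − 87) / 6.3 ≈ 3.02.
At a* the low-quality type's incentive constraint just binds; the high-quality type strictly prefers a* since its per-unit cost is lower.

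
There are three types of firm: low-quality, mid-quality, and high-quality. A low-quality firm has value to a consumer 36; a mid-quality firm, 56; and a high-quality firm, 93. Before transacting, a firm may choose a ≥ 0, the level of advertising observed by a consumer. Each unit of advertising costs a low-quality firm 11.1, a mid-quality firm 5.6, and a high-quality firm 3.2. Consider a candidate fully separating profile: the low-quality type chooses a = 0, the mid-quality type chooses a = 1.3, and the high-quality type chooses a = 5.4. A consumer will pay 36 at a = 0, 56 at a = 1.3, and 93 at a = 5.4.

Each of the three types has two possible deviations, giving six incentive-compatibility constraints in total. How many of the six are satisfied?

4

Mid-quality (own payoff 56 − 5.6×1.3 = 48.72): to a=0 gives 36 → no gain ✓; to a=5.4 gives 93 − 5.6×5.4 = 62.76 → profitable ✗.
Low-quality (own payoff 36): to a=1.3 gives 56 − 11.1×1.3 = 41.57 → profitable ✗; to a=5.4 gives 93 − 11.1×5.4 = 33.06 → no gain ✓.
High-quality (own payoff 93 − 3.2×5.4 = 75.72): to a=0 gives 36 → no gain ✓; to a=1.3 gives 56 − 3.2×1.3 = 51.84 → no gain ✓.
4 of the 6 constraints hold; not an equilibrium.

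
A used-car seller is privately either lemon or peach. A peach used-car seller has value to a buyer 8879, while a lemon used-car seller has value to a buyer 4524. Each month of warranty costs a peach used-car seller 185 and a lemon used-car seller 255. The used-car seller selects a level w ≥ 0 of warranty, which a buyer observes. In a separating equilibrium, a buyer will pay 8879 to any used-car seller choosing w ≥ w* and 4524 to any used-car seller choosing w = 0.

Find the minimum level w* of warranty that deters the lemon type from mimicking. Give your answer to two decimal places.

A lemon used-car seller choosing w = 0 receives 4524.
Imitating at w* instead would pay 8879 at cost 255·w*, netting 8879 − 255·w*.
Indifference: 4524 = 8879 − 255·w*, so w* = (8879 − 4524) / 255 ≈ 17.08.
This is the lemon type's binding incentive-compatibility constraint; any w ≥ 17.08 sustains separation on that side.

17.08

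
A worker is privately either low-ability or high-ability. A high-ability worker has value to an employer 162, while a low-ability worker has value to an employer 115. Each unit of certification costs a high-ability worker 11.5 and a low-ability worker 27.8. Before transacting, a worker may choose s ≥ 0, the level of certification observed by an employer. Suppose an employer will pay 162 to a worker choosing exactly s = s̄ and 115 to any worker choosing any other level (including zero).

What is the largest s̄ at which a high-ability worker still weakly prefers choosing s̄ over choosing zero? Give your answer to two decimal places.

4.09

Choosing s̄ yields the high-ability type 162 − 11.5·s̄; choosing zero yields 115.
The high-ability type is indifferent at 162 − 11.5·s̄ = 115, i.e. s̄ = (162 − 115) / 11.5 ≈ 4.09.
For any s̄ above 4.09 the high-ability type would rather pool at zero, so separation collapses.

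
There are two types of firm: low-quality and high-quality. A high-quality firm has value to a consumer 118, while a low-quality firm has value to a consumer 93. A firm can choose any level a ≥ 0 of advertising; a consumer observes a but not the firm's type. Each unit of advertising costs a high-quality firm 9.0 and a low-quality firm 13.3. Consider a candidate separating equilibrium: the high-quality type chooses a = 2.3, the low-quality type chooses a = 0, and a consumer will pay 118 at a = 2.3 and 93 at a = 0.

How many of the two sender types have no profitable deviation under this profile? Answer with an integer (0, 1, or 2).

2

High-quality type: signal → 118 − 9.0 × 2.3 = 97.3; deviate to 0 → 93. IC holds (97.3 ≥ 93).
Low-quality type: stay at 0 → 93; mimic → 118 − 13.3 × 2.3 = 87.41. IC holds (93 ≥ 87.41).
2 of 2 constraints hold, so this is a separating equilibrium.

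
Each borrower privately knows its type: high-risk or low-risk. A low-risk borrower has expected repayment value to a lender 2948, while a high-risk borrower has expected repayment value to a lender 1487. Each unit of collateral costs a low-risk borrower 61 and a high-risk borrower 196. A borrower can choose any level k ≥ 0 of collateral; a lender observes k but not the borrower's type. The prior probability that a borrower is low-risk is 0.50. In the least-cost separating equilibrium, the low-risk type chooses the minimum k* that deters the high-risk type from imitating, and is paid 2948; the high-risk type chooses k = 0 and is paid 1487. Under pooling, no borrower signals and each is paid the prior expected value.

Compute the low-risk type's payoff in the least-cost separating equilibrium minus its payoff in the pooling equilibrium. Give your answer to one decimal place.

275.8

Least-cost separating signal: k* solves 1487 = 2948 − 196·k*, so k* = (2948 − 1487)/196 ≈ 7.4541.
Low-risk type's separating payoff: 2948 − 61 × k* = 2948 − 61 × (2948 − 1487)/196 = 2948 − 89121/196 ≈ 2493.301.
Pooling payoff: 0.50 × 2948 + 0.50 × 1487 = 2217.5.
Difference: 2493.301 − 2217.5 = 275.801, i.e. 275.8 to one decimal place.
The low-risk type prefers to separate.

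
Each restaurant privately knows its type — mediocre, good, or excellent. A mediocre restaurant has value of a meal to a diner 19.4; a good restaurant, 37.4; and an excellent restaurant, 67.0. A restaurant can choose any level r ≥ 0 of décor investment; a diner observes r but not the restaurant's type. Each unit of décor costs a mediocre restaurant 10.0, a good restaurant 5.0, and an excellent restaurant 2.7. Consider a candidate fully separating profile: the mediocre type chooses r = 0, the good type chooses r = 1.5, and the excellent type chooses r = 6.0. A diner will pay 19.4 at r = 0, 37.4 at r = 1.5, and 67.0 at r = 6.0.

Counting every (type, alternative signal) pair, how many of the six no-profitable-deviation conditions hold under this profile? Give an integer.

4

Excellent (own payoff 67.0 − 2.7×6.0 = 50.8): to r=0 gives 19.4 → no gain ✓; to r=1.5 gives 37.4 − 2.7×1.5 = 33.35 → no gain ✓.
Mediocre (own payoff 19.4): to r=1.5 gives 37.4 − 10.0×1.5 = 22.4 → profitable ✗; to r=6.0 gives 67.0 − 10.0×6.0 = 7 → no gain ✓.
Good (own payoff 37.4 − 5.0×1.5 = 29.9): to r=0 gives 19.4 → no gain ✓; to r=6.0 gives 67.0 − 5.0×6.0 = 37 → profitable ✗.
4 of the 6 constraints hold; not an equilibrium.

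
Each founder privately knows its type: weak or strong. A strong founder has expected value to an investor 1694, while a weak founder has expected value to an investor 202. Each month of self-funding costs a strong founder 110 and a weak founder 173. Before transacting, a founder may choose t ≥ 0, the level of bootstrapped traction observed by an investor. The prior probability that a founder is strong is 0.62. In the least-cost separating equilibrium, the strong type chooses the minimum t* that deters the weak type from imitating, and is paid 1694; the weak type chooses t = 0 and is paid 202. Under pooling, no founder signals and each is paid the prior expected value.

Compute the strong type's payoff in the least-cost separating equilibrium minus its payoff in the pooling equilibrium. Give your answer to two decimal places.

Least-cost separating signal: t* solves 202 = 1694 − 173·t*, so t* = (1694 − 202)/173 ≈ 8.6243.
Strong type's separating payoff: 1694 − 110 × t* = 1694 − 110 × (1694 − 202)/173 = 1694 − 164120/173 ≈ 745.3295.
Pooling payoff: 0.62 × 1694 + 0.38 × 202 = 1127.04.
Difference: 745.3295 − 1127.04 = -381.7105, i.e. -381.71 to two decimal places.
The strong type would prefer the pooling outcome.

-381.71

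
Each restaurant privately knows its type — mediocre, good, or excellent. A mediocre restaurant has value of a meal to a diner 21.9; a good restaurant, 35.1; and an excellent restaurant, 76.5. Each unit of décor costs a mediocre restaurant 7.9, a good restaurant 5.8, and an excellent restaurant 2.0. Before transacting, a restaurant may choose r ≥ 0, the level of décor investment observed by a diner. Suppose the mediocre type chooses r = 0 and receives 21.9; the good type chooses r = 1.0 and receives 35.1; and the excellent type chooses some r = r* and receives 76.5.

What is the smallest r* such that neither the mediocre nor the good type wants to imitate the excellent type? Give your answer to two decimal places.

Good type (on-path payoff 35.1 − 5.8×1.0 = 29.3) won't mimic when 29.3 ≥ 76.5 − 5.8·r*, i.e. r* ≥ 8.14.
Mediocre type (on-path payoff 21.9) won't mimic when 21.9 ≥ 76.5 − 7.9·r*, i.e. r* ≥ 6.91.
Both must hold, so r* = max(6.91, 8.14) = 8.14. The good type's constraint binds.

8.14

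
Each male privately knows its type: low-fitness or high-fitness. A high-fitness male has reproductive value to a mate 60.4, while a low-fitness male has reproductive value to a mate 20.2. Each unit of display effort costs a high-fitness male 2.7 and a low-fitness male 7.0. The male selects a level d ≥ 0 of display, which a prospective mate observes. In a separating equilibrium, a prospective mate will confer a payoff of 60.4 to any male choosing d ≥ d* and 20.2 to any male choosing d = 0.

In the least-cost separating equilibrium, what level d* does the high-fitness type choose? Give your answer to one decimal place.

A low-fitness male choosing d = 0 receives 20.2.
Imitating at d* instead would pay 60.4 at cost 7.0·d*, netting 60.4 − 7.0·d*.
Indifference: 20.2 = 60.4 − 7.0·d*, so d* = (60.4 − 20.2) / 7.0 ≈ 5.7.
At d* the low-fitness type's incentive constraint just binds; the high-fitness type strictly prefers d* since its per-unit cost is lower.

5.7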